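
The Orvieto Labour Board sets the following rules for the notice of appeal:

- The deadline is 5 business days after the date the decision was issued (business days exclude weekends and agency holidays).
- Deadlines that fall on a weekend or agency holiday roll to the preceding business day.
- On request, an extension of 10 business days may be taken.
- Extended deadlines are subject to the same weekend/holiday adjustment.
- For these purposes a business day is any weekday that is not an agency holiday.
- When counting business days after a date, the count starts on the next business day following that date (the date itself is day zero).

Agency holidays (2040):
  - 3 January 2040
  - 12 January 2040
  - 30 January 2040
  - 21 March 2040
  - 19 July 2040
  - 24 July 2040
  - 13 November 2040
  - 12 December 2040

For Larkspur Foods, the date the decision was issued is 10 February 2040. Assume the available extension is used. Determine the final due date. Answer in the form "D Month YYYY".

Starting the day after 10 February 2040 and counting 5 business days lands on 17 February 2040.
17 February 2040 falls on a Friday, which is a business day, so no adjustment is needed.
The 10-business-day extension runs from 17 February 2040 to 2 March 2040.
Since 2 March 2040 is a Friday and not a holiday, the date is unchanged.
So the filing is due 2 March 2040.

2 March 2040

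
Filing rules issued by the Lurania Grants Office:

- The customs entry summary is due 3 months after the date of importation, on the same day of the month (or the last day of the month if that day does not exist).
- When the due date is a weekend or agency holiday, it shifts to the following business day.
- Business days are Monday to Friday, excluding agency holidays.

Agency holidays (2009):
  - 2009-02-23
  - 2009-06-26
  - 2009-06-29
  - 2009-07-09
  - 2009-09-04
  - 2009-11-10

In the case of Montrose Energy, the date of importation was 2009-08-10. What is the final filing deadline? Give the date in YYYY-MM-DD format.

2009-11-11

3 months after 2009-08-10, on the same day of the month, is 2009-11-10.
2009-11-10 is a listed holiday; the next business day is 2009-11-11 (Wednesday).
The final due date is 2009-11-11.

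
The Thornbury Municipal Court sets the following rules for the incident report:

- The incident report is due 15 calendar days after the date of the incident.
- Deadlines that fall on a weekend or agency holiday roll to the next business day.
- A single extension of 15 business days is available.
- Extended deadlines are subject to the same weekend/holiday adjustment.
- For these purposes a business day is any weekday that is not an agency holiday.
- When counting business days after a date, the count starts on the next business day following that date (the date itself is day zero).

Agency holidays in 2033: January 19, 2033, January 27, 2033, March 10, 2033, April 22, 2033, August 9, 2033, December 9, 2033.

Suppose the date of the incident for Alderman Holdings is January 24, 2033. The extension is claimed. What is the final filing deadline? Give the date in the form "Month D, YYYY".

15 calendar days after January 24, 2033 is February 8, 2033.
February 8, 2033 (Tuesday) is already a business day.
Counting 15 further business days from February 8, 2033 reaches March 1, 2033.
March 1, 2033 is a Tuesday and not a listed holiday, so it stands.
Deadline: March 1, 2033.

March 1, 2033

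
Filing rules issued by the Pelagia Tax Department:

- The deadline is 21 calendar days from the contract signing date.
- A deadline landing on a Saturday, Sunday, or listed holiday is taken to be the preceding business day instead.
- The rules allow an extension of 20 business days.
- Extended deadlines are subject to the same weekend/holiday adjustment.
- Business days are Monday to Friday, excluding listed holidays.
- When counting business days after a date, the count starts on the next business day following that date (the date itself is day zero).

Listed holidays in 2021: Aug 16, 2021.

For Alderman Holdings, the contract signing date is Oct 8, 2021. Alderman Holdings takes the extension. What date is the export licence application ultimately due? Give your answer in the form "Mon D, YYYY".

21 calendar days after Oct 8, 2021 is Oct 29, 2021.
Oct 29, 2021 falls on a Friday, which is a business day, so no adjustment is needed.
Applying the 20-business-day extension: 20 business days after Oct 29, 2021 is Nov 26, 2021.
Nov 26, 2021 (Friday) is already a business day.
Final deadline: Nov 26, 2021.

Nov 26, 2021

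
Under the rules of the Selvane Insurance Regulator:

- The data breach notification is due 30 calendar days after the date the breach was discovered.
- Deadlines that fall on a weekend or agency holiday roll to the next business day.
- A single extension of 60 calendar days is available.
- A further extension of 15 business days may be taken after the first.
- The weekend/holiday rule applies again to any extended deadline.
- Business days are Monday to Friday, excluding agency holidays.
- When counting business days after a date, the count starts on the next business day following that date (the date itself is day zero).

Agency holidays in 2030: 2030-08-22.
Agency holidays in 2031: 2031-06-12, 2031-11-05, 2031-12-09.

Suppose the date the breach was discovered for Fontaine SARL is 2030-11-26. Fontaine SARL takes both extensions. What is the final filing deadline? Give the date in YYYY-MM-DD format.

2031-03-17

30 calendar days after 2030-11-26 is 2030-12-26.
2030-12-26 is a Thursday and not a listed holiday, so it stands.
Applying the 60-calendar-day extension: 2030-12-26 + 60 days = 2031-02-24.
2031-02-24 is a Monday and not a listed holiday, so it stands.
The 15-business-day extension runs from 2031-02-24 to 2031-03-17.
2031-03-17 falls on a Monday, which is a business day, so no adjustment is needed.
Final deadline: 2031-03-17.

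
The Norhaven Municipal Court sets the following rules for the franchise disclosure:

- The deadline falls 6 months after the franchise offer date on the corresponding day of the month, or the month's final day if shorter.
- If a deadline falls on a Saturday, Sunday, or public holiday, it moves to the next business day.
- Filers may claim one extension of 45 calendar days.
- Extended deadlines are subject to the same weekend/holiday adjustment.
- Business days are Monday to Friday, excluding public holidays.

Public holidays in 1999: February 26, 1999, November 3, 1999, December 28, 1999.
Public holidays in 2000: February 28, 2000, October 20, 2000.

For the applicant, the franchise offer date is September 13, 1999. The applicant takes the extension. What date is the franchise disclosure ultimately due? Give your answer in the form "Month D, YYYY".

April 27, 2000

6 months after September 13, 1999, on the same day of the month, is March 13, 2000.
March 13, 2000 falls on a Monday, which is a business day, so no adjustment is needed.
Add the 45 calendar-day extension to March 13, 2000: April 27, 2000.
Since April 27, 2000 is a Thursday and not a holiday, the date is unchanged.
Deadline: April 27, 2000.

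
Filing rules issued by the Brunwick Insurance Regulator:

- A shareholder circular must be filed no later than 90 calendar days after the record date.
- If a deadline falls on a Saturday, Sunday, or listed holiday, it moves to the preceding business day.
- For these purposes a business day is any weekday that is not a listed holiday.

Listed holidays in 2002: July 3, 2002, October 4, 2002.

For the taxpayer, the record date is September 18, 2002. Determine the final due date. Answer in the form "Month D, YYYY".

Trigger date September 18, 2002 + 90 calendar days = December 17, 2002.
December 17, 2002 falls on a Tuesday, which is a business day, so no adjustment is needed.
So the filing is due December 17, 2002.

December 17, 2002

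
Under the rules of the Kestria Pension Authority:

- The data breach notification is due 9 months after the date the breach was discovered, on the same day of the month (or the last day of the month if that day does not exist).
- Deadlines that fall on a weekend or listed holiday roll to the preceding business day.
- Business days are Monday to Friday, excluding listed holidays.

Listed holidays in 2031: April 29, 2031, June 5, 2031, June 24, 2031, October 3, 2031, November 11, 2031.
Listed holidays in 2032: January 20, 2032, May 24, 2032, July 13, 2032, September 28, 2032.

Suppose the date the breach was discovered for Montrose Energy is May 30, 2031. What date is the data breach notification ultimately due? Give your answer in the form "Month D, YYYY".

Moving 9 months forward from May 30, 2031 on the corresponding day gives February 29, 2032 (day 30 does not exist in February, so the month's last day is used).
February 29, 2032 is a Sunday; the preceding business day is February 27, 2032 (Friday).
Final deadline: February 27, 2032.

February 27, 2032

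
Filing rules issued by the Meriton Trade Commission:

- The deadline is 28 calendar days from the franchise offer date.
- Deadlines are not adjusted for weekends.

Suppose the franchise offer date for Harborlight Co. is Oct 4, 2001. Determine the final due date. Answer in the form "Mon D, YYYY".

Nov 1, 2001

From Oct 4, 2001, 28 calendar days later is Nov 1, 2001.
Nov 1, 2001 falls on a Thursday. The rules make no weekend/holiday allowance, so it remains Nov 1, 2001.
Deadline: Nov 1, 2001.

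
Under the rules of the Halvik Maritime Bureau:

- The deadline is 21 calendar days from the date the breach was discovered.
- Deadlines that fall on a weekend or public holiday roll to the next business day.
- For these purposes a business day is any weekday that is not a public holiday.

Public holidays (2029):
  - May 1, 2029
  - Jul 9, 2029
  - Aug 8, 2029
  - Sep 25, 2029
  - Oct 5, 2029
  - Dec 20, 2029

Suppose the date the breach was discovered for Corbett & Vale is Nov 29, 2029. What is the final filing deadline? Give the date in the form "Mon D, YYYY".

From Nov 29, 2029, 21 calendar days later is Dec 20, 2029.
Dec 20, 2029 is a listed holiday; the next business day is Dec 21, 2029 (Friday).
Final deadline: Dec 21, 2029.

Dec 21, 2029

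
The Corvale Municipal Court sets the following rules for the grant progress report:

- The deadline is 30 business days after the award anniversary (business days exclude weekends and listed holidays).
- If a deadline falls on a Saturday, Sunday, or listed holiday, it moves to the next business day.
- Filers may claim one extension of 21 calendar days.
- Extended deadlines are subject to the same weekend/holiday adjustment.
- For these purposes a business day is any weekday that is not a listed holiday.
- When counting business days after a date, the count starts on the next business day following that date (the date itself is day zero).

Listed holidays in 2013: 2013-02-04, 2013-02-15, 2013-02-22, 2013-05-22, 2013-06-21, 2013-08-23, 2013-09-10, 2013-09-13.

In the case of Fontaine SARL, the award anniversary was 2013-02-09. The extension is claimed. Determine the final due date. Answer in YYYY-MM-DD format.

30 business days after 2013-02-09, excluding weekends and holidays, is 2013-03-26.
2013-03-26 falls on a Tuesday, which is a business day, so no adjustment is needed.
The 21-calendar-day extension moves the deadline from 2013-03-26 to 2013-04-16.
2013-04-16 is a Tuesday and not a listed holiday, so it stands.
So the filing is due 2013-04-16.

2013-04-16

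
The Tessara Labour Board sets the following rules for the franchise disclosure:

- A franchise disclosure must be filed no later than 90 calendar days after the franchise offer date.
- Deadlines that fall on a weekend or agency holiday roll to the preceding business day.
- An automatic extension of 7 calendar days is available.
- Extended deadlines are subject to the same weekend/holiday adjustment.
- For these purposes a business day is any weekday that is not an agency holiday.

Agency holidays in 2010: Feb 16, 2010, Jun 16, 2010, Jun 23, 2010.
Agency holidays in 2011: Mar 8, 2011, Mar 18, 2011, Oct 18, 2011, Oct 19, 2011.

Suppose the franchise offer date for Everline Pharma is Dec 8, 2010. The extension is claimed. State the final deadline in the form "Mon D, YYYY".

Adding 90 calendar days to Dec 8, 2010 gives Mar 8, 2011.
Mar 8, 2011 is a listed holiday; the preceding business day is Mar 7, 2011 (Monday).
Applying the 7-calendar-day extension: Mar 7, 2011 + 7 days = Mar 14, 2011.
Mar 14, 2011 (Monday) is already a business day.
Final deadline: Mar 14, 2011.

Mar 14, 2011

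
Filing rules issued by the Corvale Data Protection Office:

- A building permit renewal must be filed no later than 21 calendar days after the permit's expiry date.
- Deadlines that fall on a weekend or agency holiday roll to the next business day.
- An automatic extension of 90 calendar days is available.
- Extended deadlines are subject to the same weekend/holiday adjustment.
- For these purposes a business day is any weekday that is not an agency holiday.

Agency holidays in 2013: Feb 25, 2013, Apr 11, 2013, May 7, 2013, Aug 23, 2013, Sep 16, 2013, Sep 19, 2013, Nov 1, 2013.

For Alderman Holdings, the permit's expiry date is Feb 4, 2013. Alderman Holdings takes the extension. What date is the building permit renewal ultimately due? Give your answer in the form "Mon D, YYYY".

From Feb 4, 2013, 21 calendar days later is Feb 25, 2013.
Because Feb 25, 2013 is a listed holiday, the deadline becomes Feb 26, 2013 (Tuesday).
With the 90-day extension, Feb 26, 2013 becomes May 27, 2013.
May 27, 2013 (Monday) is already a business day.
The final due date is May 27, 2013.

May 27, 2013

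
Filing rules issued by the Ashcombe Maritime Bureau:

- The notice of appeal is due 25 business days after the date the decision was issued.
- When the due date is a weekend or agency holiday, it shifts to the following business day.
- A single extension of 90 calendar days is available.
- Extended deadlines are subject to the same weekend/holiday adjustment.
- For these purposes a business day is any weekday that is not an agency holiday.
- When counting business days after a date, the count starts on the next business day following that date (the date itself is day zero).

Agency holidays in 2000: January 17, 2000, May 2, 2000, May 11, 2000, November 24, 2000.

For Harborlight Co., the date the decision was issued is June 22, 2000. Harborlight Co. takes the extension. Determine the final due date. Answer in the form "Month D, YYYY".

October 25, 2000

Starting the day after June 22, 2000 and counting 25 business days lands on July 27, 2000.
Since July 27, 2000 is a Thursday and not a holiday, the date is unchanged.
With the 90-day extension, July 27, 2000 becomes October 25, 2000.
October 25, 2000 is a Wednesday and not a listed holiday, so it stands.
So the filing is due October 25, 2000.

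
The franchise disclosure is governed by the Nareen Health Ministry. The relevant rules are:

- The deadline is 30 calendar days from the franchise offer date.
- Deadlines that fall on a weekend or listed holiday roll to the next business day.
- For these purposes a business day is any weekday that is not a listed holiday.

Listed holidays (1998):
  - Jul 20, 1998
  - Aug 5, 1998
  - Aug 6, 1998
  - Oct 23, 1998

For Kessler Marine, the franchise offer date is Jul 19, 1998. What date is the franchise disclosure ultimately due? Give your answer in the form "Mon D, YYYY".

30 calendar days after Jul 19, 1998 is Aug 18, 1998.
Aug 18, 1998 (Tuesday) is already a business day.
So the filing is due Aug 18, 1998.

Aug 18, 1998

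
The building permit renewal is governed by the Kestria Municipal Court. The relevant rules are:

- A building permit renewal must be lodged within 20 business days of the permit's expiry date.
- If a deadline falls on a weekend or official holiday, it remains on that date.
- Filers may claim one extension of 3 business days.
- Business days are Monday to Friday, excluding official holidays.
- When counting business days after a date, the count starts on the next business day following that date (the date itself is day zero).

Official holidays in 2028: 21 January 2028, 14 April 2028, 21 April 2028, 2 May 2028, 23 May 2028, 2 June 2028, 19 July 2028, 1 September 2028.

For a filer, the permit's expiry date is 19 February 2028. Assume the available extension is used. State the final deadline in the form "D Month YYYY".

22 March 2028

20 business days after 19 February 2028, excluding weekends and holidays, is 17 March 2028.
17 March 2028 falls on a Friday. The rules make no weekend/holiday allowance, so it remains 17 March 2028.
Counting 3 further business days from 17 March 2028 reaches 22 March 2028.
No adjustment is made for weekends or holidays, so 22 March 2028 stands.
The final due date is 22 March 2028.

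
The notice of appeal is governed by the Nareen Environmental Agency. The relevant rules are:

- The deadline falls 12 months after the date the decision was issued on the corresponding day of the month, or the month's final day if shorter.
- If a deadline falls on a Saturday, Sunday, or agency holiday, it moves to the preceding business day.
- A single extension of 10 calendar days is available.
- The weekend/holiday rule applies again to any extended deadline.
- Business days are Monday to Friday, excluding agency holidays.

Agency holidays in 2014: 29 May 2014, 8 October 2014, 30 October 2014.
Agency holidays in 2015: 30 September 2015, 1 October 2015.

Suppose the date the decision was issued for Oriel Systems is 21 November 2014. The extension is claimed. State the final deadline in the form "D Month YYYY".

12 months after 21 November 2014, on the same day of the month, is 21 November 2015.
21 November 2015 is a Saturday, so it moves to the preceding business day, 20 November 2015 (Friday).
Applying the 10-calendar-day extension: 20 November 2015 + 10 days = 30 November 2015.
30 November 2015 is a Monday and not a listed holiday, so it stands.
The final due date is 30 November 2015.

30 November 2015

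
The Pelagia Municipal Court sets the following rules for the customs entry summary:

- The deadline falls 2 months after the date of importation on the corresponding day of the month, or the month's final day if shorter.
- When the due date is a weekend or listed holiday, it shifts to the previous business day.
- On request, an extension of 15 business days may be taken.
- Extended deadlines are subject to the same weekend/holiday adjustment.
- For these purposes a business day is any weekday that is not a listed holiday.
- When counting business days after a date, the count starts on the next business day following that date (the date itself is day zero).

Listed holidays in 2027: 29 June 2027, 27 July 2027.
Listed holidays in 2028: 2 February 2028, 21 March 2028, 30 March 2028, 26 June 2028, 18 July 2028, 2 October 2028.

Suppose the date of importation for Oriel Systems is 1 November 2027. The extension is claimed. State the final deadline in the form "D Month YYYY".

Moving 2 months forward from 1 November 2027 on the corresponding day gives 1 January 2028.
1 January 2028 falls on a Saturday. Rolling to the preceding business day gives 31 December 2027, a Friday.
Applying the 15-business-day extension: 15 business days after 31 December 2027 is 21 January 2028.
21 January 2028 is a Friday and not a listed holiday, so it stands.
So the filing is due 21 January 2028.

21 January 2028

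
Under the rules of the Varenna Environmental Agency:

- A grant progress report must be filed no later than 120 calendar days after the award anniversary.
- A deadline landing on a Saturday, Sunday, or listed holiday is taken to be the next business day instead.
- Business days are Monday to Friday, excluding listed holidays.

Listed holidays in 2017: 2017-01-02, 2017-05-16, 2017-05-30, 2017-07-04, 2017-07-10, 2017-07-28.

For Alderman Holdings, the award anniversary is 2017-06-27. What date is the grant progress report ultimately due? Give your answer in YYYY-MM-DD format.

2017-10-25

120 calendar days after 2017-06-27 is 2017-10-25.
2017-10-25 is a Wednesday and not a listed holiday, so it stands.
So the filing is due 2017-10-25.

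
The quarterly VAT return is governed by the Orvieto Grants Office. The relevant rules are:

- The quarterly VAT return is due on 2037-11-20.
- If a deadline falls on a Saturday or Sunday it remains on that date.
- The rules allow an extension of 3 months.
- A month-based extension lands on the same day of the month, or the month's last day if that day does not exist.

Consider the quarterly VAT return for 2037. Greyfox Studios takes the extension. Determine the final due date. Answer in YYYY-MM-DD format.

2038-02-20

The statutory due date is 2037-11-20.
No adjustment is made for weekends or holidays, so 2037-11-20 stands.
Add 3 months to 2037-11-20: 2038-02-20.
No adjustment is made for weekends or holidays, so 2038-02-20 stands.
Final deadline: 2038-02-20.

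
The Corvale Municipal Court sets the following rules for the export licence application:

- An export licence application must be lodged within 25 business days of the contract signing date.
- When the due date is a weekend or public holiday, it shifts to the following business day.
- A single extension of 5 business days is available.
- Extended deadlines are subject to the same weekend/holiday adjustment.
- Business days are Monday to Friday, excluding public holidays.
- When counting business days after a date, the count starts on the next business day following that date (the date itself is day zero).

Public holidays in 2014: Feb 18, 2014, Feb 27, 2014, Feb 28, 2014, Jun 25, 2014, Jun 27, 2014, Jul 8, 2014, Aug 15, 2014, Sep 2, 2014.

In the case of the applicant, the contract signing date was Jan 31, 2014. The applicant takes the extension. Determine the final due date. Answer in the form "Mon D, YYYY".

Counting 25 business days after Jan 31, 2014 (skipping weekends and listed holidays) reaches Mar 12, 2014.
Since Mar 12, 2014 is a Wednesday and not a holiday, the date is unchanged.
Counting 5 further business days from Mar 12, 2014 reaches Mar 19, 2014.
Since Mar 19, 2014 is a Wednesday and not a holiday, the date is unchanged.
The final due date is Mar 19, 2014.

Mar 19, 2014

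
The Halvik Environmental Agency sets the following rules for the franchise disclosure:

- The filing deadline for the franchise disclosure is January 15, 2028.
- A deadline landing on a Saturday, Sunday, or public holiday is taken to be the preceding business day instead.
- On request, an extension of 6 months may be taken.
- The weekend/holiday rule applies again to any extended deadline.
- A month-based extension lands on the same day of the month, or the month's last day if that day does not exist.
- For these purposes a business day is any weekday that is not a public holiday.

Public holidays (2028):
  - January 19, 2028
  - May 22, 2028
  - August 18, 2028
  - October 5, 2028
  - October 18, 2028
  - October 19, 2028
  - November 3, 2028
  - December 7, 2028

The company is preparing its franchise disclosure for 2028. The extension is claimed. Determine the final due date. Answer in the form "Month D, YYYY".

July 14, 2028

Start from the fixed due date, January 15, 2028.
Because January 15, 2028 is a Saturday, the deadline becomes January 14, 2028 (Friday).
The 6 months extension carries January 14, 2028 to July 14, 2028.
July 14, 2028 (Friday) is already a business day.
Final deadline: July 14, 2028.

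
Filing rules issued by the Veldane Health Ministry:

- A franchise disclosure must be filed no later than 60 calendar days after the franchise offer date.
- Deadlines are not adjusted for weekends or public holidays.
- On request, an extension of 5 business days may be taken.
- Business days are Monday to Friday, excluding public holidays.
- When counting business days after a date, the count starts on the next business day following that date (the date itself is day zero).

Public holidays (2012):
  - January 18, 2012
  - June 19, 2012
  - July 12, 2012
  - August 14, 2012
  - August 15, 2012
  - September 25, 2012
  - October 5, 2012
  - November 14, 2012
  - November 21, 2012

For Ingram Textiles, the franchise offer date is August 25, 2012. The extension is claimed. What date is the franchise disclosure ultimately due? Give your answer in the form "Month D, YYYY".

October 31, 2012

Adding 60 calendar days to August 25, 2012 gives October 24, 2012.
No adjustment is made for weekends or holidays, so October 24, 2012 stands.
The 5-business-day extension runs from October 24, 2012 to October 31, 2012.
No adjustment is made for weekends or holidays, so October 31, 2012 stands.
So the filing is due October 31, 2012.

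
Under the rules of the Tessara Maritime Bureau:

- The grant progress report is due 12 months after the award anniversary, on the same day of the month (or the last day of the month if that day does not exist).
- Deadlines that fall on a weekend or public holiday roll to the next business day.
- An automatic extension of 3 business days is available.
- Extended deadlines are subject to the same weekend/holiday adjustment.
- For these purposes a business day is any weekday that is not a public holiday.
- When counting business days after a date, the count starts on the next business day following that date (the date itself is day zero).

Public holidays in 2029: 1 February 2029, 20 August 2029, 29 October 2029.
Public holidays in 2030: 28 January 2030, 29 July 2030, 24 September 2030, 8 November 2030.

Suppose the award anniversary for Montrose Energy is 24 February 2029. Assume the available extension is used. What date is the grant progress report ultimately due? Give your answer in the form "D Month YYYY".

12 months after 24 February 2029, on the same day of the month, is 24 February 2030.
24 February 2030 is a Sunday, so it moves to the next business day, 25 February 2030 (Monday).
Counting 3 further business days from 25 February 2030 reaches 28 February 2030.
28 February 2030 falls on a Thursday, which is a business day, so no adjustment is needed.
Final deadline: 28 February 2030.

28 February 2030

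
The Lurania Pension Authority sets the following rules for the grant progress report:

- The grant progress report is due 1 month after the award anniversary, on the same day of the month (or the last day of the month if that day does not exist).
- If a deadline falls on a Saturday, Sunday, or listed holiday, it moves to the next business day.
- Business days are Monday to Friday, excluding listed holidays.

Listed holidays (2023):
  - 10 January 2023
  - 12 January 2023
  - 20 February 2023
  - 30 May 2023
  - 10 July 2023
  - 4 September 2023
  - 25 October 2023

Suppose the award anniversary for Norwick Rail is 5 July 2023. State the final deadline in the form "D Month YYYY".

7 August 2023

1 month from 5 July 2023 is 5 August 2023.
5 August 2023 is a Saturday; the next business day is 7 August 2023 (Monday).
Final deadline: 7 August 2023.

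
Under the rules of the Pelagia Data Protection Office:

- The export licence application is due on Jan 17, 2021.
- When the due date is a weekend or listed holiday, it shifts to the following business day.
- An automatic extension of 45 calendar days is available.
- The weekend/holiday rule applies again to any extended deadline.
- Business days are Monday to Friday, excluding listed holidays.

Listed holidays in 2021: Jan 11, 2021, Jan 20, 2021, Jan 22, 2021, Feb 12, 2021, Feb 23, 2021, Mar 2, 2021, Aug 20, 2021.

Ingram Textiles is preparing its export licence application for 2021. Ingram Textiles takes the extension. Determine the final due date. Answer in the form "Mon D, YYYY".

Start from the fixed due date, Jan 17, 2021.
Jan 17, 2021 falls on a Sunday. Rolling to the next business day gives Jan 18, 2021, a Monday.
Add the 45 calendar-day extension to Jan 18, 2021: Mar 4, 2021.
Mar 4, 2021 falls on a Thursday, which is a business day, so no adjustment is needed.
Final deadline: Mar 4, 2021.

Mar 4, 2021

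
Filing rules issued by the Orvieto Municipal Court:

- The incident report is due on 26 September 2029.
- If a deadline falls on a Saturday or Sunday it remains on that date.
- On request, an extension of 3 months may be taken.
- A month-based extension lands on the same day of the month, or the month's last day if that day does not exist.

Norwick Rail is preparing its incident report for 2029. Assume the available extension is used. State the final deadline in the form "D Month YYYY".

Start from the fixed due date, 26 September 2029.
No adjustment is made for weekends or holidays, so 26 September 2029 stands.
Applying the 3 months extension: 3 months after 26 September 2029 is 26 December 2029.
26 December 2029 falls on a Wednesday. The rules make no weekend/holiday allowance, so it remains 26 December 2029.
So the filing is due 26 December 2029.

26 December 2029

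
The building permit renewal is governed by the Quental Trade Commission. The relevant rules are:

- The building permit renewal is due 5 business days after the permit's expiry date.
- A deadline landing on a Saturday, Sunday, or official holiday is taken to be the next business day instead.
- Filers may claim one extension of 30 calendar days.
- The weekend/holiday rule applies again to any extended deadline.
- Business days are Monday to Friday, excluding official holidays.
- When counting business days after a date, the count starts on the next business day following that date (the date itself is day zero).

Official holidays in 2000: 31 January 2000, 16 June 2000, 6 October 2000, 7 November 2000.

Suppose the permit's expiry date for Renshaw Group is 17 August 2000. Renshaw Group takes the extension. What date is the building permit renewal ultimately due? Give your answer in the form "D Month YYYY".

25 September 2000

Starting the day after 17 August 2000 and counting 5 business days lands on 24 August 2000.
24 August 2000 is a Thursday and not a listed holiday, so it stands.
With the 30-day extension, 24 August 2000 becomes 23 September 2000.
23 September 2000 is a Saturday; the next business day is 25 September 2000 (Monday).
Deadline: 25 September 2000.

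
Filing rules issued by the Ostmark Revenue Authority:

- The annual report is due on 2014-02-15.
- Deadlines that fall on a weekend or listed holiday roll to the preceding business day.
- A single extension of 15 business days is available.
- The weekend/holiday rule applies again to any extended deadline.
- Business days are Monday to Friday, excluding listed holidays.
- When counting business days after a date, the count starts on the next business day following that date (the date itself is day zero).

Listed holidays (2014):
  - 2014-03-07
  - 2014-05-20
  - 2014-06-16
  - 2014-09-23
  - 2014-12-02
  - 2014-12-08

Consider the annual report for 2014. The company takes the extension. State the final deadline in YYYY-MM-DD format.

The statutory due date is 2014-02-15.
2014-02-15 falls on a Saturday. Rolling to the preceding business day gives 2014-02-14, a Friday.
The 15-business-day extension runs from 2014-02-14 to 2014-03-10.
2014-03-10 is a Monday and not a listed holiday, so it stands.
So the filing is due 2014-03-10.

2014-03-10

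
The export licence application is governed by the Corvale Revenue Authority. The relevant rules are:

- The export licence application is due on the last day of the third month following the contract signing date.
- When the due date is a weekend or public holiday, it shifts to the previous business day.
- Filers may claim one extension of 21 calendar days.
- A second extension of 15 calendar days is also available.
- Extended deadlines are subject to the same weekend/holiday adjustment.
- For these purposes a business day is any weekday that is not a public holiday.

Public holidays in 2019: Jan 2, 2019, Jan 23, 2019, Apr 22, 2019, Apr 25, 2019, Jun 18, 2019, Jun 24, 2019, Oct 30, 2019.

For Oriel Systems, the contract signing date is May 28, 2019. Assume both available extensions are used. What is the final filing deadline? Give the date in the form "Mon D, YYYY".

3 months after May 28, 2019 falls in August 2019; the last day of that month is Aug 31, 2019.
Aug 31, 2019 falls on a Saturday. Rolling to the preceding business day gives Aug 30, 2019, a Friday.
The 21-calendar-day extension moves the deadline from Aug 30, 2019 to Sep 20, 2019.
Sep 20, 2019 is a Friday and not a listed holiday, so it stands.
With the 15-day extension, Sep 20, 2019 becomes Oct 5, 2019.
Oct 5, 2019 is a Saturday, so it moves to the preceding business day, Oct 4, 2019 (Friday).
So the filing is due Oct 4, 2019.

Oct 4, 2019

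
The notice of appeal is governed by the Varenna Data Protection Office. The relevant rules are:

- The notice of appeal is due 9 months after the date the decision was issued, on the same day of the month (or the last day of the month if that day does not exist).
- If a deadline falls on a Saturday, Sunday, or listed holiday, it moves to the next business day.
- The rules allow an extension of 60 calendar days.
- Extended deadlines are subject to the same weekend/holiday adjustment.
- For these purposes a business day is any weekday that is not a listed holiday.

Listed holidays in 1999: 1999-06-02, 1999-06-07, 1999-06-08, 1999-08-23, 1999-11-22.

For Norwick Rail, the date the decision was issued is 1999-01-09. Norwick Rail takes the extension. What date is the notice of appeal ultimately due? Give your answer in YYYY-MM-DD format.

9 months from 1999-01-09 is 1999-10-09.
Because 1999-10-09 is a Saturday, the deadline becomes 1999-10-11 (Monday).
Applying the 60-calendar-day extension: 1999-10-11 + 60 days = 1999-12-10.
1999-12-10 falls on a Friday, which is a business day, so no adjustment is needed.
Final deadline: 1999-12-10.

1999-12-10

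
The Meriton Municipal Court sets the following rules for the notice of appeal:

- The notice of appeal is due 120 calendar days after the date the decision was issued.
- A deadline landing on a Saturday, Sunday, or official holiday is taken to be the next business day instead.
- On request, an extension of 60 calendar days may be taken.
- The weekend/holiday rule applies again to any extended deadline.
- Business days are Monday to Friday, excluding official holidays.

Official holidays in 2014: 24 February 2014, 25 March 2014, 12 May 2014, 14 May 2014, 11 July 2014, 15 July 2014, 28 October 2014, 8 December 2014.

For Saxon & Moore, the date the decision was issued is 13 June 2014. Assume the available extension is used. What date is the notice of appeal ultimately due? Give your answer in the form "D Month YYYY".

Adding 120 calendar days to 13 June 2014 gives 11 October 2014.
11 October 2014 is a Saturday, so it moves to the next business day, 13 October 2014 (Monday).
The 60-calendar-day extension moves the deadline from 13 October 2014 to 12 December 2014.
12 December 2014 falls on a Friday, which is a business day, so no adjustment is needed.
Deadline: 12 December 2014.

12 December 2014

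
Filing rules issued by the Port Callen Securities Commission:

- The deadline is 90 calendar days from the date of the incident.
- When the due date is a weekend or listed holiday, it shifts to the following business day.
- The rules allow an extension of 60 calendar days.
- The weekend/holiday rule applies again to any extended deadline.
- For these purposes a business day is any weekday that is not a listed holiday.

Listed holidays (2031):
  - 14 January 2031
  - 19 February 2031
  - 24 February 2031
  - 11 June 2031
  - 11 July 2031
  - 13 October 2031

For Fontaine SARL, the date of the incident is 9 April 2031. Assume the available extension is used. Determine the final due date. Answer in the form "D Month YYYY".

8 September 2031

Adding 90 calendar days to 9 April 2031 gives 8 July 2031.
Since 8 July 2031 is a Tuesday and not a holiday, the date is unchanged.
Add the 60 calendar-day extension to 8 July 2031: 6 September 2031.
6 September 2031 falls on a Saturday. Rolling to the next business day gives 8 September 2031, a Monday.
Deadline: 8 September 2031.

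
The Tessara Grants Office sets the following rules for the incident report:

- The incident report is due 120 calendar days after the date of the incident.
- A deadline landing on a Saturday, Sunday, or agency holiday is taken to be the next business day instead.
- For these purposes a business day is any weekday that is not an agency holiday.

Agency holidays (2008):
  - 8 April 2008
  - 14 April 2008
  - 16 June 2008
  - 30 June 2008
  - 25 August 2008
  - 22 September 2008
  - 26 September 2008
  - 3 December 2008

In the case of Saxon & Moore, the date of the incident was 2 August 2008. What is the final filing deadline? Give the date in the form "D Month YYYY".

1 December 2008

From 2 August 2008, 120 calendar days later is 30 November 2008.
30 November 2008 is a Sunday; the next business day is 1 December 2008 (Monday).
So the filing is due 1 December 2008.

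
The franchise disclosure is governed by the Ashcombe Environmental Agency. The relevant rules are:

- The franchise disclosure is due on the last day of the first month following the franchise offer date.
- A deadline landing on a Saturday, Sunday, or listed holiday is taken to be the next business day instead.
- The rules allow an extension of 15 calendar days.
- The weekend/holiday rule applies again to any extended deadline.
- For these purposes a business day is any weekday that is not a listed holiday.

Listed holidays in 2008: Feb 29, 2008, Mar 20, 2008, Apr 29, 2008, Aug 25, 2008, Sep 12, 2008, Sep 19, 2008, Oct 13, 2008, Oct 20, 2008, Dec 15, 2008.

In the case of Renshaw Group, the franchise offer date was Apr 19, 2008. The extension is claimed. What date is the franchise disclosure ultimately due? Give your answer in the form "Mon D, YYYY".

Jun 17, 2008

1 month after Apr 19, 2008 falls in May 2008; the last day of that month is May 31, 2008.
May 31, 2008 is a Saturday; the next business day is Jun 2, 2008 (Monday).
Add the 15 calendar-day extension to Jun 2, 2008: Jun 17, 2008.
Jun 17, 2008 falls on a Tuesday, which is a business day, so no adjustment is needed.
So the filing is due Jun 17, 2008.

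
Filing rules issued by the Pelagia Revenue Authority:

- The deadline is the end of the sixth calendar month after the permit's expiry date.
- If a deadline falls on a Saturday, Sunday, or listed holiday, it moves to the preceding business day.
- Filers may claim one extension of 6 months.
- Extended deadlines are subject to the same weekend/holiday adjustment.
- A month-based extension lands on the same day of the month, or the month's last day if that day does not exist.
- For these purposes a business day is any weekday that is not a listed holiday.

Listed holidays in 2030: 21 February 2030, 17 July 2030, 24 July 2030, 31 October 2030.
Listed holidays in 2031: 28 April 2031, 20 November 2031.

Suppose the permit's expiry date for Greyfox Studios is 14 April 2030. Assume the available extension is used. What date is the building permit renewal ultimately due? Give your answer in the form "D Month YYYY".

6 months after 14 April 2030 falls in October 2030; the last day of that month is 31 October 2030.
31 October 2030 is a listed holiday; the preceding business day is 30 October 2030 (Wednesday).
The 6 months extension carries 30 October 2030 to 30 April 2031.
30 April 2031 falls on a Wednesday, which is a business day, so no adjustment is needed.
So the filing is due 30 April 2031.

30 April 2031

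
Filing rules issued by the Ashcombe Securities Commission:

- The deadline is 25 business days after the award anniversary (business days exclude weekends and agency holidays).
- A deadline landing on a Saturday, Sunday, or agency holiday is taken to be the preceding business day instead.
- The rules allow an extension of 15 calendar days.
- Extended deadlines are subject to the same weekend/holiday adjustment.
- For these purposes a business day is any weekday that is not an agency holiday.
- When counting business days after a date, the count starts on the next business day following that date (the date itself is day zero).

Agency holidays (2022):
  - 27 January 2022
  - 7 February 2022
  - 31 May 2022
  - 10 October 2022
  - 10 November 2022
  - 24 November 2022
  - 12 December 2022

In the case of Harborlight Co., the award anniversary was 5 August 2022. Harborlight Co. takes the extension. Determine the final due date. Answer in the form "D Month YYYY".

Starting the day after 5 August 2022 and counting 25 business days lands on 9 September 2022.
9 September 2022 is a Friday and not a listed holiday, so it stands.
With the 15-day extension, 9 September 2022 becomes 24 September 2022.
Because 24 September 2022 is a Saturday, the deadline becomes 23 September 2022 (Friday).
Deadline: 23 September 2022.

23 September 2022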